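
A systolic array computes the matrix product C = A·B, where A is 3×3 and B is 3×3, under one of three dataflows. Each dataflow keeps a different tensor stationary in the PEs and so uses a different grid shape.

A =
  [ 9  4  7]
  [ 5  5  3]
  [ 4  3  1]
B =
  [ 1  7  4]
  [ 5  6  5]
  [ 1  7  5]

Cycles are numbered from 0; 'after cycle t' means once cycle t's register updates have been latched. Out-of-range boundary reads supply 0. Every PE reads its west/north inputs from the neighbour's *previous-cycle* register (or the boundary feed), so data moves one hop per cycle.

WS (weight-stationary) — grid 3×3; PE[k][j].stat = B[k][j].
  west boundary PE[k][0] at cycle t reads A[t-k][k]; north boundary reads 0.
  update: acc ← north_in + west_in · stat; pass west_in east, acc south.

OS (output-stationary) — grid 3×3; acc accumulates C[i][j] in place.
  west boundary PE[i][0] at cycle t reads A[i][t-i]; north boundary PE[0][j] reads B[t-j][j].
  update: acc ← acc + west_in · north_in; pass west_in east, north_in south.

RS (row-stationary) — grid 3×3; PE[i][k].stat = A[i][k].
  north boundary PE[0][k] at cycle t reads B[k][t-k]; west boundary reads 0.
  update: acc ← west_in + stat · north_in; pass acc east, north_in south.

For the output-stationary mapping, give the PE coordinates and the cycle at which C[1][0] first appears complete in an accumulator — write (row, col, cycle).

(row, col, cycle) = (1, 0, 3)

OS: C[1][0] accumulates in PE[1][0]:
  [0] (1,0) acc=0 (h:0 v:0)
  [1] (1,0) acc=5 (h:5 v:1)
  [2] (1,0) acc=30 (h:5 v:5)
  [3] (1,0) acc=33 (h:3 v:1)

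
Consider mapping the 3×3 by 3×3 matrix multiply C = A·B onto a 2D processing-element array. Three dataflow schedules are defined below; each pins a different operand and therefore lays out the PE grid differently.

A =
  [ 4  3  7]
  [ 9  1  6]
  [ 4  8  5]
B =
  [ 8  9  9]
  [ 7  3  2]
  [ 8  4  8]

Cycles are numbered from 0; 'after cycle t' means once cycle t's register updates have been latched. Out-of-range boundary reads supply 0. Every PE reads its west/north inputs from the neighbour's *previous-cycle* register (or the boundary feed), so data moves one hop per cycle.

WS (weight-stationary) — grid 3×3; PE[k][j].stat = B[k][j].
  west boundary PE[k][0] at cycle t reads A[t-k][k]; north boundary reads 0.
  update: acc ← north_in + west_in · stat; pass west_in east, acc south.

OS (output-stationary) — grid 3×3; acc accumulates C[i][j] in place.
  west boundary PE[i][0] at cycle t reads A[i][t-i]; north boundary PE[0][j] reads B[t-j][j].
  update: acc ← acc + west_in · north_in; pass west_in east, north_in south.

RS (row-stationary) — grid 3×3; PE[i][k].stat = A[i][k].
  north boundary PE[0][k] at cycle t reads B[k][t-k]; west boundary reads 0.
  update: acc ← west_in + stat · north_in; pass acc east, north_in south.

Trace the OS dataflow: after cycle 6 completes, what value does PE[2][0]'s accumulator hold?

PE[2][0].acc = 128

OS on a 3×3 grid — tracing PE[2][0] and its feeders:
  cycle 0: PE[1][0] → acc 0, east 0, south 0
  cycle 0: PE[2][0] → acc 0, east 0, south 0
  cycle 1: PE[1][0] → acc 72, east 9, south 8
  cycle 1: PE[2][0] → acc 0, east 0, south 0
  cycle 2: PE[1][0] → acc 79, east 1, south 7
  cycle 2: PE[2][0] → acc 32, east 4, south 8
  cycle 3: PE[1][0] → acc 127, east 6, south 8
  cycle 3: PE[2][0] → acc 88, east 8, south 7
  cycle 4: PE[1][0] → acc 127, east 0, south 0
  cycle 4: PE[2][0] → acc 128, east 5, south 8
  cycle 5: PE[1][0] → acc 127, east 0, south 0
  cycle 5: PE[2][0] → acc 128, east 0, south 0
  cycle 6: PE[1][0] → acc 127, east 0, south 0
  cycle 6: PE[2][0] → acc 128, east 0, south 0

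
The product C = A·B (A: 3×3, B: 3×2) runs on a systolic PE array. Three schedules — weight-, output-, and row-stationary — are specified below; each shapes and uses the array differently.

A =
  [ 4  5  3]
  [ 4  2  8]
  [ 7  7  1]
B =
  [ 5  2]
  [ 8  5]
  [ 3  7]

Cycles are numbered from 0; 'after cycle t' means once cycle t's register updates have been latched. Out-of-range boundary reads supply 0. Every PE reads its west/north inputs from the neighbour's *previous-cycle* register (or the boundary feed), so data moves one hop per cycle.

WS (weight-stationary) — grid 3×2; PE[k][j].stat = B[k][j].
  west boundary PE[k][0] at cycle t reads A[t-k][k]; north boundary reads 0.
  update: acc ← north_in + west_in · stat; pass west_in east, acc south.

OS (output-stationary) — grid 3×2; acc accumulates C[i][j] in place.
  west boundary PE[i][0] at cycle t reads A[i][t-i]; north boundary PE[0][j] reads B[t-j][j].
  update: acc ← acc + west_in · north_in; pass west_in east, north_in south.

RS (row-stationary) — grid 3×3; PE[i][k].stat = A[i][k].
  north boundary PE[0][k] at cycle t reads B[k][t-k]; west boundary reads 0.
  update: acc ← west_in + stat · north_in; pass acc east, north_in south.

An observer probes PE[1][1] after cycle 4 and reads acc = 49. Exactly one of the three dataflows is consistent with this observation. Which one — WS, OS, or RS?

dataflow = WS

— WS: 3×2; PE[1][1] trace:
  0: (1,1).acc=0  regs=<0,0>
  1: (1,1).acc=0  regs=<0,0>
  2: (1,1).acc=33  regs=<5,33>
  3: (1,1).acc=18  regs=<2,18>
  4: (1,1).acc=49  regs=<7,49>
— OS: 3×2; PE[1][1] trace:
  0: (1,1).acc=0  regs=<0,0>
  1: (1,1).acc=0  regs=<0,0>
  2: (1,1).acc=8  regs=<4,2>
  3: (1,1).acc=18  regs=<2,5>
  4: (1,1).acc=74  regs=<8,7>
— RS: 3×3; PE[1][1] trace:
  0: (1,1).acc=0  regs=<0,0>
  1: (1,1).acc=0  regs=<0,0>
  2: (1,1).acc=36  regs=<36,8>
  3: (1,1).acc=18  regs=<18,5>
  4: (1,1).acc=0  regs=<0,0>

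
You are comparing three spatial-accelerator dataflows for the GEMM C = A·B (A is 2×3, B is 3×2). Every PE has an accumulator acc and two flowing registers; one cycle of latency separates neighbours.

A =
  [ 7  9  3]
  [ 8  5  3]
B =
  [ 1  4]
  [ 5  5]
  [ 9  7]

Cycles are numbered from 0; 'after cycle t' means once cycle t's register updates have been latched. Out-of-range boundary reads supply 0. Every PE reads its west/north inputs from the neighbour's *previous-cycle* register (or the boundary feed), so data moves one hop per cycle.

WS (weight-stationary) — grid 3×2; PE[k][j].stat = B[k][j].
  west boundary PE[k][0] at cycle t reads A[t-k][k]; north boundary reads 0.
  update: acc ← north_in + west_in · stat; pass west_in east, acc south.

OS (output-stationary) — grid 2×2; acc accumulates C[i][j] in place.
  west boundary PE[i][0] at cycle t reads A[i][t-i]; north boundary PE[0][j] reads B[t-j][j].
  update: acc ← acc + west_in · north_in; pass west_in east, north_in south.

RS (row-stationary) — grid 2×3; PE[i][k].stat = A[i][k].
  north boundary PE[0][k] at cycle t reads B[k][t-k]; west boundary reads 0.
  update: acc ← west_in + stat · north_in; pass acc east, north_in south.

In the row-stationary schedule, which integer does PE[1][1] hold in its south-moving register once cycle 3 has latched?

register = 5

RS on a 2×3 grid — tracing PE[1][1] and its feeders:
  @0  [0,1]  acc 0  |  →0  ↓0
  @0  [1,0]  acc 0  |  →0  ↓0
  @0  [1,1]  acc 0  |  →0  ↓0
  @1  [0,1]  acc 52  |  →52  ↓5
  @1  [1,0]  acc 8  |  →8  ↓1
  @1  [1,1]  acc 0  |  →0  ↓0
  @2  [0,1]  acc 73  |  →73  ↓5
  @2  [1,0]  acc 32  |  →32  ↓4
  @2  [1,1]  acc 33  |  →33  ↓5
  @3  [0,1]  acc 0  |  →0  ↓0
  @3  [1,0]  acc 0  |  →0  ↓0
  @3  [1,1]  acc 57  |  →57  ↓5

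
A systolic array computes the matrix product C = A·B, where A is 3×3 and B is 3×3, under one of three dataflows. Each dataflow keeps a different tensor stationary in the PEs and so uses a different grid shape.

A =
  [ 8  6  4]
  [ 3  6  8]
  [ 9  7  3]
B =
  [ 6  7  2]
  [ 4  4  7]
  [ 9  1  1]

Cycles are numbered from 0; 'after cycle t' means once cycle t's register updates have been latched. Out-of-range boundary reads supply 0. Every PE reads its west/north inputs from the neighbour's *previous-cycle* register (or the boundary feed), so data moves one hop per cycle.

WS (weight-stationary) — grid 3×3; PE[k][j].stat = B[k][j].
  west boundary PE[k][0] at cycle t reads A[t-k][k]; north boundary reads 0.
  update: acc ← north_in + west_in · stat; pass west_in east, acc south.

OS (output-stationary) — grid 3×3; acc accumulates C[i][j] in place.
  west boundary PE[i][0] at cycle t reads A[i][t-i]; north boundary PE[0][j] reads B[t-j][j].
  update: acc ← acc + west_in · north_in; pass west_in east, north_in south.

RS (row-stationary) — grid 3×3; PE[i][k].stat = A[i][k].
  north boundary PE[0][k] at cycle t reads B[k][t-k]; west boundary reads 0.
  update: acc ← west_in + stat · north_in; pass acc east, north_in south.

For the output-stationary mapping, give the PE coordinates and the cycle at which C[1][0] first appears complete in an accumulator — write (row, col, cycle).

(row, col, cycle) = (1, 0, 3)

Under OS, C[1][0] lands at PE[1][0]:
  step 0 · PE1,0: acc=0; fwd→0 fwd↓0
  step 1 · PE1,0: acc=18; fwd→3 fwd↓6
  step 2 · PE1,0: acc=42; fwd→6 fwd↓4
  step 3 · PE1,0: acc=114; fwd→8 fwd↓9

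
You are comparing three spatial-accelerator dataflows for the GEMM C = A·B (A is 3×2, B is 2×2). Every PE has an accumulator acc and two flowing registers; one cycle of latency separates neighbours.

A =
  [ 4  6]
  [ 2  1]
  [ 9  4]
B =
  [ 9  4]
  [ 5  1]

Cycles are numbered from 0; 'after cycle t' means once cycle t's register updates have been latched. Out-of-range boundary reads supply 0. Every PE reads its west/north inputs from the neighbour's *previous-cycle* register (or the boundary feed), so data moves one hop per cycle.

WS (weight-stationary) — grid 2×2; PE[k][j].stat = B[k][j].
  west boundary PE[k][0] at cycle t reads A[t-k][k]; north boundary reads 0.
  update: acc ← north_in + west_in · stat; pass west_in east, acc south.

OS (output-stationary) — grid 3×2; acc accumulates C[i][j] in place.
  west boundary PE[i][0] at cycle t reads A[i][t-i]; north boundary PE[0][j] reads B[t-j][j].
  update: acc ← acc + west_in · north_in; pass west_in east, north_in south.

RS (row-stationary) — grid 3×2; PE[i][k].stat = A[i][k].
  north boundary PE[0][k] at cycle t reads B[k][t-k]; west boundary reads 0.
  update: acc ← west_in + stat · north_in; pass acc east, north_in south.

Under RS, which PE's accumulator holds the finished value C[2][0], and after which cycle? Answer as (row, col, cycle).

(row, col, cycle) = (2, 1, 3)

RS: C[2][0] accumulates in PE[2][1]:
  @0  [2,1]  acc 0  |  →0  ↓0
  @1  [2,1]  acc 0  |  →0  ↓0
  @2  [2,1]  acc 0  |  →0  ↓0
  @3  [2,1]  acc 101  |  →101  ↓5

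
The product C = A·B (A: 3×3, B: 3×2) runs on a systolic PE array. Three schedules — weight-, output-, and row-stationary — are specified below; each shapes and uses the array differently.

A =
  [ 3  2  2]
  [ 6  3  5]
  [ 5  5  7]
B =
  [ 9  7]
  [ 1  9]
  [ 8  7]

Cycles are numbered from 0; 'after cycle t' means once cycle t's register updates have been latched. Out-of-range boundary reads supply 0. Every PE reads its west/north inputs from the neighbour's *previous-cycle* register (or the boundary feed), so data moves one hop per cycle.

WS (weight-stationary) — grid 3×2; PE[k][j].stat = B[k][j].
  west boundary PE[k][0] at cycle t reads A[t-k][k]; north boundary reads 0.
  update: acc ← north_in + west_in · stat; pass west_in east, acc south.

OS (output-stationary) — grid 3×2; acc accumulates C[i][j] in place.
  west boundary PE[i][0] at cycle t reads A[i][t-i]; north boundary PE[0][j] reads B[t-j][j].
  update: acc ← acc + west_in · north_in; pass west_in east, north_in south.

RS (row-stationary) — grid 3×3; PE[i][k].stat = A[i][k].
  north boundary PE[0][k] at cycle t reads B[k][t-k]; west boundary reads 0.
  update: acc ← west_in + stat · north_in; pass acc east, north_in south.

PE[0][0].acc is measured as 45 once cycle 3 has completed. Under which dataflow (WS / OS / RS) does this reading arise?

dataflow = OS

Under WS (3×2), PE[0][0]:
  @0  [0,0]  acc 27  |  →3  ↓27
  @1  [0,0]  acc 54  |  →6  ↓54
  @2  [0,0]  acc 45  |  →5  ↓45
  @3  [0,0]  acc 0  |  →0  ↓0
Under OS (3×2), PE[0][0]:
  @0  [0,0]  acc 27  |  →3  ↓9
  @1  [0,0]  acc 29  |  →2  ↓1
  @2  [0,0]  acc 45  |  →2  ↓8
  @3  [0,0]  acc 45  |  →0  ↓0
Under RS (3×3), PE[0][0]:
  @0  [0,0]  acc 27  |  →27  ↓9
  @1  [0,0]  acc 21  |  →21  ↓7
  @2  [0,0]  acc 0  |  →0  ↓0
  @3  [0,0]  acc 0  |  →0  ↓0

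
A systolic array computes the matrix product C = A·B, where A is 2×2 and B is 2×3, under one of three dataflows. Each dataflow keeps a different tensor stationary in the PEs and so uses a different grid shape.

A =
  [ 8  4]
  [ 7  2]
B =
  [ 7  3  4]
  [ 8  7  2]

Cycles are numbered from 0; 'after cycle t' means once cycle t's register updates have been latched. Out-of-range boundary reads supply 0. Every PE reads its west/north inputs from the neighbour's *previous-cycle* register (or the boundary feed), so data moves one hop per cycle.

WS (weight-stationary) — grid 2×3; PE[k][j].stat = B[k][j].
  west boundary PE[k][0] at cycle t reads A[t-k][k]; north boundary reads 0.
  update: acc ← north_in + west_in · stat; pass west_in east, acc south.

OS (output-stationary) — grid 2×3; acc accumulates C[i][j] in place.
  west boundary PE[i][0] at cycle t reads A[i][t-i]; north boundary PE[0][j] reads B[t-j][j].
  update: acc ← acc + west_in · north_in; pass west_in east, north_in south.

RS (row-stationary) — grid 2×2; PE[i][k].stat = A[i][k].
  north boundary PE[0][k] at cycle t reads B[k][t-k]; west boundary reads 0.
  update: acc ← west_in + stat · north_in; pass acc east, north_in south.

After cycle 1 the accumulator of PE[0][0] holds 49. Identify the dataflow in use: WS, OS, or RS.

dataflow = WS

Under WS (2×3), PE[0][0]:
  0: (0,0).acc=56  regs=<8,56>
  1: (0,0).acc=49  regs=<7,49>
Under OS (2×3), PE[0][0]:
  0: (0,0).acc=56  regs=<8,7>
  1: (0,0).acc=88  regs=<4,8>
Under RS (2×2), PE[0][0]:
  0: (0,0).acc=56  regs=<56,7>
  1: (0,0).acc=24  regs=<24,3>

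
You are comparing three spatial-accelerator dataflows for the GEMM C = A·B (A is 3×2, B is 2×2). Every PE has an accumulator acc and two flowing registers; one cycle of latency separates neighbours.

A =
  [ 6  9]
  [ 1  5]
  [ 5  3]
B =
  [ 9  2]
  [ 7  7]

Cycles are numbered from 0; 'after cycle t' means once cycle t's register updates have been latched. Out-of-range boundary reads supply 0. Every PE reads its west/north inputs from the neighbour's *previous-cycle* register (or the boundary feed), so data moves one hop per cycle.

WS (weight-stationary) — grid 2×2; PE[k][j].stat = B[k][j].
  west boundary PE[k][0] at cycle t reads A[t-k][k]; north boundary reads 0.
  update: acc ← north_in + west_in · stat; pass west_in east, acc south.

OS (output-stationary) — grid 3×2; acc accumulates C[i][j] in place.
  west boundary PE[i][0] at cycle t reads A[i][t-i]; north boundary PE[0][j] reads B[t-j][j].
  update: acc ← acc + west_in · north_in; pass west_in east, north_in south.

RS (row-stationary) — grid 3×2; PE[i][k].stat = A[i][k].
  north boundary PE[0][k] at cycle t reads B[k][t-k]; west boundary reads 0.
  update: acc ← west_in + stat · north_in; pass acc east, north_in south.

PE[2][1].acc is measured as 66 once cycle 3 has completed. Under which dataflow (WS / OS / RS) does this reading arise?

dataflow = RS

WS (2×2): PE[2][1] does not exist.
— OS: 3×2; PE[2][1] trace:
  [0] (2,1) acc=0 (h:0 v:0)
  [1] (2,1) acc=0 (h:0 v:0)
  [2] (2,1) acc=0 (h:0 v:0)
  [3] (2,1) acc=10 (h:5 v:2)
— RS: 3×2; PE[2][1] trace:
  [0] (2,1) acc=0 (h:0 v:0)
  [1] (2,1) acc=0 (h:0 v:0)
  [2] (2,1) acc=0 (h:0 v:0)
  [3] (2,1) acc=66 (h:66 v:7)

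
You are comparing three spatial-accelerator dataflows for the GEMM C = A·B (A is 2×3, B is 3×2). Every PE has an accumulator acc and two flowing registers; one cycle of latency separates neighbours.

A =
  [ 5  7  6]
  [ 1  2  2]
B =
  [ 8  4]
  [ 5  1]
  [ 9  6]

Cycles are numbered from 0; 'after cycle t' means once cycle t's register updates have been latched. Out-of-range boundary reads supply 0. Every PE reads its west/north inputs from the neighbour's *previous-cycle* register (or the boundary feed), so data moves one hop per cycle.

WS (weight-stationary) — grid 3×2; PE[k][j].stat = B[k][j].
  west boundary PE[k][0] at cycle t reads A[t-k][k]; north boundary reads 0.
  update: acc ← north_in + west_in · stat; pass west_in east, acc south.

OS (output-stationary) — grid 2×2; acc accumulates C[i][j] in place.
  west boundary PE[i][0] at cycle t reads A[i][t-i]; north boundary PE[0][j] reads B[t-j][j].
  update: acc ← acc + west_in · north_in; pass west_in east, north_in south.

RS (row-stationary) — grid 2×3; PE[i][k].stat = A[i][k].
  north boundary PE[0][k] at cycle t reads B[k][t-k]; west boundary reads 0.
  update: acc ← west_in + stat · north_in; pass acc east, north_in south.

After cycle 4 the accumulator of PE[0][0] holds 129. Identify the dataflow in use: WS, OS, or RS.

dataflow = OS

WS (3×2 grid), PE[0][0]:
  c0 r0c0: 40 / 5 / 40
  c1 r0c0: 8 / 1 / 8
  c2 r0c0: 0 / 0 / 0
  c3 r0c0: 0 / 0 / 0
  c4 r0c0: 0 / 0 / 0
OS (2×2 grid), PE[0][0]:
  c0 r0c0: 40 / 5 / 8
  c1 r0c0: 75 / 7 / 5
  c2 r0c0: 129 / 6 / 9
  c3 r0c0: 129 / 0 / 0
  c4 r0c0: 129 / 0 / 0
RS (2×3 grid), PE[0][0]:
  c0 r0c0: 40 / 40 / 8
  c1 r0c0: 20 / 20 / 4
  c2 r0c0: 0 / 0 / 0
  c3 r0c0: 0 / 0 / 0
  c4 r0c0: 0 / 0 / 0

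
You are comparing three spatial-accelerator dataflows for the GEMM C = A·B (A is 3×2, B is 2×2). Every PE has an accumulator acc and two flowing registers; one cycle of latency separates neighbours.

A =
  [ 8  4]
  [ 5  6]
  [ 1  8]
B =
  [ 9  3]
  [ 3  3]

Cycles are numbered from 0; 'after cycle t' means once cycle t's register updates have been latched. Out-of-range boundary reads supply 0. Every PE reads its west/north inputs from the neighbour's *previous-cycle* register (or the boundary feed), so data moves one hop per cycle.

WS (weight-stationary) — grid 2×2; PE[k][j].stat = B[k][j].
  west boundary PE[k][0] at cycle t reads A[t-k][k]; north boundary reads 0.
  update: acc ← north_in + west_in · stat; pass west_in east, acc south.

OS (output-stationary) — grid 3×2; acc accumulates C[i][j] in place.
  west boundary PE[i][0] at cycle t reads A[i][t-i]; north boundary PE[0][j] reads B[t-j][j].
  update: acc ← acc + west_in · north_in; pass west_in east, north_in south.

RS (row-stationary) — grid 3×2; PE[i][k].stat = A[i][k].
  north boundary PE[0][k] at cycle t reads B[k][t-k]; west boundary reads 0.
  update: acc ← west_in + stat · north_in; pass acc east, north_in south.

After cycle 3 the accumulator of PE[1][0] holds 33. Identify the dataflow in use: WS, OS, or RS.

dataflow = WS

WS [2×2] PE[1][0] across cycles:
  0: (1,0).acc=0  regs=<0,0>
  1: (1,0).acc=84  regs=<4,84>
  2: (1,0).acc=63  regs=<6,63>
  3: (1,0).acc=33  regs=<8,33>
OS [3×2] PE[1][0] across cycles:
  0: (1,0).acc=0  regs=<0,0>
  1: (1,0).acc=45  regs=<5,9>
  2: (1,0).acc=63  regs=<6,3>
  3: (1,0).acc=63  regs=<0,0>
RS [3×2] PE[1][0] across cycles:
  0: (1,0).acc=0  regs=<0,0>
  1: (1,0).acc=45  regs=<45,9>
  2: (1,0).acc=15  regs=<15,3>
  3: (1,0).acc=0  regs=<0,0>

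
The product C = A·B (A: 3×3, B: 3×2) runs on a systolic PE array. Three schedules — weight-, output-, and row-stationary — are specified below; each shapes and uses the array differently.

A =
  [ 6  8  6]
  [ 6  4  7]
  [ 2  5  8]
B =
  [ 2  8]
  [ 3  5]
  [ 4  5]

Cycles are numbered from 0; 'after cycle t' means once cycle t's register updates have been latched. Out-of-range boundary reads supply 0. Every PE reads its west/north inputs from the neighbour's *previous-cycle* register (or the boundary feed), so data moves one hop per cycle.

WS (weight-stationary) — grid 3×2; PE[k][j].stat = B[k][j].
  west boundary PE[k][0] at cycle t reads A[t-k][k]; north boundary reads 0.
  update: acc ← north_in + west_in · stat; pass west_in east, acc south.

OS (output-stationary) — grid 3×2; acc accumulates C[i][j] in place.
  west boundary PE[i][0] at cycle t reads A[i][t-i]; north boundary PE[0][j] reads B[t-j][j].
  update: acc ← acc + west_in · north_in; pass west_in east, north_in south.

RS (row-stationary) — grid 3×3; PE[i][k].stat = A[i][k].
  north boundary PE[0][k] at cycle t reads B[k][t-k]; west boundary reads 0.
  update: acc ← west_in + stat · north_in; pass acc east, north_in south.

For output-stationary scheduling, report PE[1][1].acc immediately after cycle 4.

PE[1][1].acc = 103

OS 3×2: PE[1][1] cycle-by-cycle (with neighbour feeds):
  [0] (0,1) acc=0 (h:0 v:0)
  [0] (1,0) acc=0 (h:0 v:0)
  [0] (1,1) acc=0 (h:0 v:0)
  [1] (0,1) acc=48 (h:6 v:8)
  [1] (1,0) acc=12 (h:6 v:2)
  [1] (1,1) acc=0 (h:0 v:0)
  [2] (0,1) acc=88 (h:8 v:5)
  [2] (1,0) acc=24 (h:4 v:3)
  [2] (1,1) acc=48 (h:6 v:8)
  [3] (0,1) acc=118 (h:6 v:5)
  [3] (1,0) acc=52 (h:7 v:4)
  [3] (1,1) acc=68 (h:4 v:5)
  [4] (0,1) acc=118 (h:0 v:0)
  [4] (1,0) acc=52 (h:0 v:0)
  [4] (1,1) acc=103 (h:7 v:5)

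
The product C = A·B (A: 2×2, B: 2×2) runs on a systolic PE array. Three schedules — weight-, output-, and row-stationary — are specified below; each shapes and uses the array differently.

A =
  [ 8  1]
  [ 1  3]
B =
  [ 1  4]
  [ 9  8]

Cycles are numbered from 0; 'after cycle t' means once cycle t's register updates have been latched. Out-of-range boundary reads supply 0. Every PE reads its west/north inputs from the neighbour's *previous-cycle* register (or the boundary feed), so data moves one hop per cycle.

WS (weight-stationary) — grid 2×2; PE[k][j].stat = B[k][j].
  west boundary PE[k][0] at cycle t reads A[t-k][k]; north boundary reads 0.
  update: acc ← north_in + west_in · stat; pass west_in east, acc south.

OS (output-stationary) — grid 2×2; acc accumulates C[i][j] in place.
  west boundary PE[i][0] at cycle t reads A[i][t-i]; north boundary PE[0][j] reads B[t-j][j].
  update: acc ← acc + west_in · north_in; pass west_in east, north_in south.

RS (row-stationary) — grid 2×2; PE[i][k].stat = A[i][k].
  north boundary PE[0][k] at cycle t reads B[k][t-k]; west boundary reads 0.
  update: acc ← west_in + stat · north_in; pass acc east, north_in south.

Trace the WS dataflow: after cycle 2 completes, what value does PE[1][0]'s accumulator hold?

PE[1][0].acc = 28

WS 2×2: PE[1][0] cycle-by-cycle (with neighbour feeds):
  @0  [0,0]  acc 8  |  →8  ↓8
  @0  [1,0]  acc 0  |  →0  ↓0
  @1  [0,0]  acc 1  |  →1  ↓1
  @1  [1,0]  acc 17  |  →1  ↓17
  @2  [0,0]  acc 0  |  →0  ↓0
  @2  [1,0]  acc 28  |  →3  ↓28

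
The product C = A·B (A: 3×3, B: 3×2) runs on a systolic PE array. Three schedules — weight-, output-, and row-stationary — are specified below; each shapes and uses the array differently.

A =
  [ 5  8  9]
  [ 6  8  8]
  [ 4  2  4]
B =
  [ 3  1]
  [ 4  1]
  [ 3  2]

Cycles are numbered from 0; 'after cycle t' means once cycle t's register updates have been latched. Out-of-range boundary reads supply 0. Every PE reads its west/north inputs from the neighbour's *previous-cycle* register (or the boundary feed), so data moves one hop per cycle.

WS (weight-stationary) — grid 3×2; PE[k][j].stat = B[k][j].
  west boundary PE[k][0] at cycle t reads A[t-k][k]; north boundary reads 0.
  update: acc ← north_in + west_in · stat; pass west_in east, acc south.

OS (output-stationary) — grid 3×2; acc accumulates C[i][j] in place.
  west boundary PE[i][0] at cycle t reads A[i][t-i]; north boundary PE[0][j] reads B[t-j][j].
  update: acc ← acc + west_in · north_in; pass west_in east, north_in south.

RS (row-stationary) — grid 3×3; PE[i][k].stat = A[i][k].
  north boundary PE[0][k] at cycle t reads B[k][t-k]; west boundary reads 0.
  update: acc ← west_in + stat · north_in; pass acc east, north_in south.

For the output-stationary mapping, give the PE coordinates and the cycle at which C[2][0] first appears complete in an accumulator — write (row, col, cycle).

OS: C[2][0] accumulates in PE[2][0]:
  cycle 0: PE[2][0] → acc 0, east 0, south 0
  cycle 1: PE[2][0] → acc 0, east 0, south 0
  cycle 2: PE[2][0] → acc 12, east 4, south 3
  cycle 3: PE[2][0] → acc 20, east 2, south 4
  cycle 4: PE[2][0] → acc 32, east 4, south 3

(row, col, cycle) = (2, 0, 4)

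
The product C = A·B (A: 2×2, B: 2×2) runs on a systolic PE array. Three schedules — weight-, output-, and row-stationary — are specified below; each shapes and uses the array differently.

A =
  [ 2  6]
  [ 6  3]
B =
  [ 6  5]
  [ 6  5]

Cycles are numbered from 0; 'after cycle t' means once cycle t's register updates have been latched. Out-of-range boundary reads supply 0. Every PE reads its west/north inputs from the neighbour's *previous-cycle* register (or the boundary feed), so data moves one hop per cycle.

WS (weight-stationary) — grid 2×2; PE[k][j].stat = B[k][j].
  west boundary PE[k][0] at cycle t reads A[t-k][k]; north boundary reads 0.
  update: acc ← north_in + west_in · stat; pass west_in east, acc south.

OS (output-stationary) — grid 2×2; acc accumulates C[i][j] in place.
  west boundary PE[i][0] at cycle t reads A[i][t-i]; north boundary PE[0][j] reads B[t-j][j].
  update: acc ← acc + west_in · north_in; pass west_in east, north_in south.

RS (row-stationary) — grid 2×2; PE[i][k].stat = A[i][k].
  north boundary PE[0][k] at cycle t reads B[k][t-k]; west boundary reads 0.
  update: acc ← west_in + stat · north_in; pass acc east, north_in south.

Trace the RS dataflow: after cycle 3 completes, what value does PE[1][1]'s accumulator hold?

RS (2×2). Following PE[1][1] plus its west/north inputs:
  t=0 PE[0][1]: acc=0 h=0 v=0
  t=0 PE[1][0]: acc=0 h=0 v=0
  t=0 PE[1][1]: acc=0 h=0 v=0
  t=1 PE[0][1]: acc=48 h=48 v=6
  t=1 PE[1][0]: acc=36 h=36 v=6
  t=1 PE[1][1]: acc=0 h=0 v=0
  t=2 PE[0][1]: acc=40 h=40 v=5
  t=2 PE[1][0]: acc=30 h=30 v=5
  t=2 PE[1][1]: acc=54 h=54 v=6
  t=3 PE[0][1]: acc=0 h=0 v=0
  t=3 PE[1][0]: acc=0 h=0 v=0
  t=3 PE[1][1]: acc=45 h=45 v=5

PE[1][1].acc = 45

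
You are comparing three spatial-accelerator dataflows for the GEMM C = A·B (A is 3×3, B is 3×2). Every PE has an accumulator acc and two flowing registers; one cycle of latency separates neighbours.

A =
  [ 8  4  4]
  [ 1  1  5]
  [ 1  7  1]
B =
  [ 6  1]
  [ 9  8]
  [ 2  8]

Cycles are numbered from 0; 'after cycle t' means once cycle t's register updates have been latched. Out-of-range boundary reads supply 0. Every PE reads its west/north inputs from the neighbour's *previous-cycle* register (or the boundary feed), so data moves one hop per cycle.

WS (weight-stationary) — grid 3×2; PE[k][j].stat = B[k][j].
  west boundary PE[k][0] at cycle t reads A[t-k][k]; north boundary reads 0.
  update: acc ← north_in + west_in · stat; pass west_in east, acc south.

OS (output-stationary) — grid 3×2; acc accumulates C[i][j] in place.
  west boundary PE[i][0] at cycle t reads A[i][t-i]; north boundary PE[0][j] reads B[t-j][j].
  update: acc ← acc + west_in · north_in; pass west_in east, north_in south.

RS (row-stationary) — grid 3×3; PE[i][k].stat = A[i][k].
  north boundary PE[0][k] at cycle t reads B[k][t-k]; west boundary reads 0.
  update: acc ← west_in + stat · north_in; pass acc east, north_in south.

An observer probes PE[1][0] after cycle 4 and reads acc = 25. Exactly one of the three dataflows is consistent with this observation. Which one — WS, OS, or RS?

dataflow = OS

Under WS (3×2), PE[1][0]:
  [0] (1,0) acc=0 (h:0 v:0)
  [1] (1,0) acc=84 (h:4 v:84)
  [2] (1,0) acc=15 (h:1 v:15)
  [3] (1,0) acc=69 (h:7 v:69)
  [4] (1,0) acc=0 (h:0 v:0)
Under OS (3×2), PE[1][0]:
  [0] (1,0) acc=0 (h:0 v:0)
  [1] (1,0) acc=6 (h:1 v:6)
  [2] (1,0) acc=15 (h:1 v:9)
  [3] (1,0) acc=25 (h:5 v:2)
  [4] (1,0) acc=25 (h:0 v:0)
Under RS (3×3), PE[1][0]:
  [0] (1,0) acc=0 (h:0 v:0)
  [1] (1,0) acc=6 (h:6 v:6)
  [2] (1,0) acc=1 (h:1 v:1)
  [3] (1,0) acc=0 (h:0 v:0)
  [4] (1,0) acc=0 (h:0 v:0)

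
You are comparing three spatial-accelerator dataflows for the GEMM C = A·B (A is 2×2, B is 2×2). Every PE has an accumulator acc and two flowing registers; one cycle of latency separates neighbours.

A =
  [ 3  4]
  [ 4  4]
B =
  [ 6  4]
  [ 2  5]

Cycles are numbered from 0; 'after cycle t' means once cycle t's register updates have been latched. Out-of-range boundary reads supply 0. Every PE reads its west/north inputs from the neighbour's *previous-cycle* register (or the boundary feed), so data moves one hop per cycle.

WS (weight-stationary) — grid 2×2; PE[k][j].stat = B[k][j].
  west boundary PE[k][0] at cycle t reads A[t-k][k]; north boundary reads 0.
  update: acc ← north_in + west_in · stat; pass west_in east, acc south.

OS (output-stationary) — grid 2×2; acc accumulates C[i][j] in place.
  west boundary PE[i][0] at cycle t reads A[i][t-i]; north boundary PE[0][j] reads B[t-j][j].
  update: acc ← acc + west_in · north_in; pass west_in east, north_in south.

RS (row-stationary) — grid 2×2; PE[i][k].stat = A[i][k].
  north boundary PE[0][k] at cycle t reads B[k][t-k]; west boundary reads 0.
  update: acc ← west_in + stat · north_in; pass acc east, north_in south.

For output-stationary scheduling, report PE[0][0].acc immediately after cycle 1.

Tracing OS — 2×2 array, target PE[0][0]:
  @0  [0,0]  acc 18  |  →3  ↓6
  @1  [0,0]  acc 26  |  →4  ↓2

PE[0][0].acc = 26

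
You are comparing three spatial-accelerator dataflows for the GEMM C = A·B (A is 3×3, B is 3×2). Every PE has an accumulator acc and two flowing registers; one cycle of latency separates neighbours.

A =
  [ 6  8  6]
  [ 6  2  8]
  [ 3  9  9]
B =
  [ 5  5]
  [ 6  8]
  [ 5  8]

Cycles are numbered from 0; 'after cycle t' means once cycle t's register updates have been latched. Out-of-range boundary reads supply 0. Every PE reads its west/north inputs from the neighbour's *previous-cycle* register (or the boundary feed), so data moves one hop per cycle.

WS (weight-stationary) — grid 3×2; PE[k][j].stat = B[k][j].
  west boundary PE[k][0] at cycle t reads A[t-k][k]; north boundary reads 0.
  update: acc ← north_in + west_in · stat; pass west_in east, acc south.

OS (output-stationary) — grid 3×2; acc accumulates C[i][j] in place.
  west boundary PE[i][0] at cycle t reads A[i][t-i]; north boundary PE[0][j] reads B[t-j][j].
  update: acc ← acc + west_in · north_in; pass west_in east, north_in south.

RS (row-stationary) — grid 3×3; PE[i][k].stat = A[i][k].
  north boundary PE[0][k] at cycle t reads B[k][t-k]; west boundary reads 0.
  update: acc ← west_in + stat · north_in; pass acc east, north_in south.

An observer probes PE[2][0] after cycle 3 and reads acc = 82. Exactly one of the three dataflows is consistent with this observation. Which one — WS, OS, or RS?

WS (3×2 grid), PE[2][0]:
  0: (2,0).acc=0  regs=<0,0>
  1: (2,0).acc=0  regs=<0,0>
  2: (2,0).acc=108  regs=<6,108>
  3: (2,0).acc=82  regs=<8,82>
OS (3×2 grid), PE[2][0]:
  0: (2,0).acc=0  regs=<0,0>
  1: (2,0).acc=0  regs=<0,0>
  2: (2,0).acc=15  regs=<3,5>
  3: (2,0).acc=69  regs=<9,6>
RS (3×3 grid), PE[2][0]:
  0: (2,0).acc=0  regs=<0,0>
  1: (2,0).acc=0  regs=<0,0>
  2: (2,0).acc=15  regs=<15,5>
  3: (2,0).acc=15  regs=<15,5>

dataflow = WS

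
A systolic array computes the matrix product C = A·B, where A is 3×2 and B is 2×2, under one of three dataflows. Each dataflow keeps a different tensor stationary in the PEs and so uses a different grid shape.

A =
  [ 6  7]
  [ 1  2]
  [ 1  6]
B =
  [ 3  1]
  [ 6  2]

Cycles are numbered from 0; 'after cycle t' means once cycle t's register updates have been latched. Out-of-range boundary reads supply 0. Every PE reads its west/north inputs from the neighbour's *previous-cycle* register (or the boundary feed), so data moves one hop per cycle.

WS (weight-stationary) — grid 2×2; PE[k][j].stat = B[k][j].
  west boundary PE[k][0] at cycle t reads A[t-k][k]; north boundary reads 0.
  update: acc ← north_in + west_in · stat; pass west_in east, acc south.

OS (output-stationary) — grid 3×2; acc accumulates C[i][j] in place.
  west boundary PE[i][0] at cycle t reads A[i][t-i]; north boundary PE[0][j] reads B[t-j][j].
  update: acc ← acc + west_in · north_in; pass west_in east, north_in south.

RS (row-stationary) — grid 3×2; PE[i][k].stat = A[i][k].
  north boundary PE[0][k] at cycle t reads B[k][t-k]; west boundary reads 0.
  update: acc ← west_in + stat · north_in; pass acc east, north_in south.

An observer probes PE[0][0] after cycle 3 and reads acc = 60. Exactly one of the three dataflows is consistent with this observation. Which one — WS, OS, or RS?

Under WS (2×2), PE[0][0]:
  @0  [0,0]  acc 18  |  →6  ↓18
  @1  [0,0]  acc 3  |  →1  ↓3
  @2  [0,0]  acc 3  |  →1  ↓3
  @3  [0,0]  acc 0  |  →0  ↓0
Under OS (3×2), PE[0][0]:
  @0  [0,0]  acc 18  |  →6  ↓3
  @1  [0,0]  acc 60  |  →7  ↓6
  @2  [0,0]  acc 60  |  →0  ↓0
  @3  [0,0]  acc 60  |  →0  ↓0
Under RS (3×2), PE[0][0]:
  @0  [0,0]  acc 18  |  →18  ↓3
  @1  [0,0]  acc 6  |  →6  ↓1
  @2  [0,0]  acc 0  |  →0  ↓0
  @3  [0,0]  acc 0  |  →0  ↓0

dataflow = OS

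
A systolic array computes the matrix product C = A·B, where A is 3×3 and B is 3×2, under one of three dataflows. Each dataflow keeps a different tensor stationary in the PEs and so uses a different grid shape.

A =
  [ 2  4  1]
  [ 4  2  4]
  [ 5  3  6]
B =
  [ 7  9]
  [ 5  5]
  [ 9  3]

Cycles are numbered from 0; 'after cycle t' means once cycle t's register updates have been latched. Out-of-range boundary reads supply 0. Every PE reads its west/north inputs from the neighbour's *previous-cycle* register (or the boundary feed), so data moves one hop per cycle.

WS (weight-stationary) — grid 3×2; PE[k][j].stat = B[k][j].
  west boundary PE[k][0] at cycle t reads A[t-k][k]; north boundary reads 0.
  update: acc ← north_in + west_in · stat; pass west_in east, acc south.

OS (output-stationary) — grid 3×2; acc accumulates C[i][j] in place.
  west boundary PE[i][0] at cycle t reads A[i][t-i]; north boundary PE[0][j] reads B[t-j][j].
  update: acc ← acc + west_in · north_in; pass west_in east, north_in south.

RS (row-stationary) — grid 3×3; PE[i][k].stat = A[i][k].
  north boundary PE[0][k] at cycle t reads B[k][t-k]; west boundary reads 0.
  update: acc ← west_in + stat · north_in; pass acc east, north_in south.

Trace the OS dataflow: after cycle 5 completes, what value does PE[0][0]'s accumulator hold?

PE[0][0].acc = 43

Tracing OS — 3×2 array, target PE[0][0]:
  cycle 0: PE[0][0] → acc 14, east 2, south 7
  cycle 1: PE[0][0] → acc 34, east 4, south 5
  cycle 2: PE[0][0] → acc 43, east 1, south 9
  cycle 3: PE[0][0] → acc 43, east 0, south 0
  cycle 4: PE[0][0] → acc 43, east 0, south 0
  cycle 5: PE[0][0] → acc 43, east 0, south 0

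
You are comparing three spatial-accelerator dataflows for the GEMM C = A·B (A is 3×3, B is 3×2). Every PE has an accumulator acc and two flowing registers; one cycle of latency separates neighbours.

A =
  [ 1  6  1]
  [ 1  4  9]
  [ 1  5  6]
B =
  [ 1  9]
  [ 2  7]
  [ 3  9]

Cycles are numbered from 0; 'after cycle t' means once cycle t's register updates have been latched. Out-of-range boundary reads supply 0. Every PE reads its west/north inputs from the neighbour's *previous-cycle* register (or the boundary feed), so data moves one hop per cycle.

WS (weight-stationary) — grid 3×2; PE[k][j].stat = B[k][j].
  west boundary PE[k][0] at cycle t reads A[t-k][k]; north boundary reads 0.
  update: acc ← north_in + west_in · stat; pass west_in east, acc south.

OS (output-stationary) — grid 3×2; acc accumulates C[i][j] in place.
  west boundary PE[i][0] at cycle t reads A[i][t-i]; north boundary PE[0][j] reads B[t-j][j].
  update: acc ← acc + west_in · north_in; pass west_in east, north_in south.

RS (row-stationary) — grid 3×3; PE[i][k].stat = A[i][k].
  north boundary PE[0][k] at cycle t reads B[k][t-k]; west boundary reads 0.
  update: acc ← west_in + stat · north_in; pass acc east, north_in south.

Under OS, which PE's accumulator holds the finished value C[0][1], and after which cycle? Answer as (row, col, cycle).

Under OS, C[0][1] lands at PE[0][1]:
  step 0 · PE0,1: acc=0; fwd→0 fwd↓0
  step 1 · PE0,1: acc=9; fwd→1 fwd↓9
  step 2 · PE0,1: acc=51; fwd→6 fwd↓7
  step 3 · PE0,1: acc=60; fwd→1 fwd↓9

(row, col, cycle) = (0, 1, 3)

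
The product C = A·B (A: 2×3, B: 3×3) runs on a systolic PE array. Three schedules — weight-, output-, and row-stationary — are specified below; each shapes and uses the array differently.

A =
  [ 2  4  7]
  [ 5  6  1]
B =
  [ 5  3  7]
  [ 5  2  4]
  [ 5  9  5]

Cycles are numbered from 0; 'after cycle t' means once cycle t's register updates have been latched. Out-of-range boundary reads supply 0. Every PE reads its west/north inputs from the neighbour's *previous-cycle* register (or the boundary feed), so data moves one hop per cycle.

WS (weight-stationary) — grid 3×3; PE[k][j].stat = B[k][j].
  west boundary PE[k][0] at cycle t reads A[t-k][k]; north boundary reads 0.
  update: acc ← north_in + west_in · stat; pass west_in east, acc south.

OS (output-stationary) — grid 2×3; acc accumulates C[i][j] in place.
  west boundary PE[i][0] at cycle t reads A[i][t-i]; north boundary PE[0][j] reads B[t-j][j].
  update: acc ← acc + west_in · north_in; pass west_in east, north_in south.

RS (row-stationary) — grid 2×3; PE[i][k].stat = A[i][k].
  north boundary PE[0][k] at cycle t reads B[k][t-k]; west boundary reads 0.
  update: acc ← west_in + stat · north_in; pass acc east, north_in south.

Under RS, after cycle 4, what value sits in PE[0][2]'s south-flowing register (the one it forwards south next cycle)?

register = 5

RS 2×3: PE[0][2] cycle-by-cycle (with neighbour feeds):
  step 0 · PE0,1: acc=0; fwd→0 fwd↓0
  step 0 · PE0,2: acc=0; fwd→0 fwd↓0
  step 1 · PE0,1: acc=30; fwd→30 fwd↓5
  step 1 · PE0,2: acc=0; fwd→0 fwd↓0
  step 2 · PE0,1: acc=14; fwd→14 fwd↓2
  step 2 · PE0,2: acc=65; fwd→65 fwd↓5
  step 3 · PE0,1: acc=30; fwd→30 fwd↓4
  step 3 · PE0,2: acc=77; fwd→77 fwd↓9
  step 4 · PE0,1: acc=0; fwd→0 fwd↓0
  step 4 · PE0,2: acc=65; fwd→65 fwd↓5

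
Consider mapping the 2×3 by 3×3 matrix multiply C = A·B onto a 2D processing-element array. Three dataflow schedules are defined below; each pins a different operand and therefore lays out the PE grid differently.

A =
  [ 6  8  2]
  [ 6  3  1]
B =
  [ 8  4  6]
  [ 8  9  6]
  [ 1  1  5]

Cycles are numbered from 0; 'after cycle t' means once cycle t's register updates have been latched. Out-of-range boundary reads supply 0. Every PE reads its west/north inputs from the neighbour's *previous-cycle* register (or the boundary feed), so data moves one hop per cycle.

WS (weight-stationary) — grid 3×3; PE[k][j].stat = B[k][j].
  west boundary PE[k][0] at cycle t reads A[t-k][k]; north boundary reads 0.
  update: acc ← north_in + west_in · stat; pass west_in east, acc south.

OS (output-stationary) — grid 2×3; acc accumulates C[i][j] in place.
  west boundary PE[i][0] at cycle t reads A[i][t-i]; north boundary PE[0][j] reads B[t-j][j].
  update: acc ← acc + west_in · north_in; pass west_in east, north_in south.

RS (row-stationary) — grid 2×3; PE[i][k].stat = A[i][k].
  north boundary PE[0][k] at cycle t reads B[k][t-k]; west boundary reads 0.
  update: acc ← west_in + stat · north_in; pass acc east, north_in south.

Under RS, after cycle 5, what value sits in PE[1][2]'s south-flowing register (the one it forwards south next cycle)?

register = 5

RS 2×3: PE[1][2] cycle-by-cycle (with neighbour feeds):
  after 0 — PE[0][2] acc=0, pass-E 0, pass-S 0
  after 0 — PE[1][1] acc=0, pass-E 0, pass-S 0
  after 0 — PE[1][2] acc=0, pass-E 0, pass-S 0
  after 1 — PE[0][2] acc=0, pass-E 0, pass-S 0
  after 1 — PE[1][1] acc=0, pass-E 0, pass-S 0
  after 1 — PE[1][2] acc=0, pass-E 0, pass-S 0
  after 2 — PE[0][2] acc=114, pass-E 114, pass-S 1
  after 2 — PE[1][1] acc=72, pass-E 72, pass-S 8
  after 2 — PE[1][2] acc=0, pass-E 0, pass-S 0
  after 3 — PE[0][2] acc=98, pass-E 98, pass-S 1
  after 3 — PE[1][1] acc=51, pass-E 51, pass-S 9
  after 3 — PE[1][2] acc=73, pass-E 73, pass-S 1
  after 4 — PE[0][2] acc=94, pass-E 94, pass-S 5
  after 4 — PE[1][1] acc=54, pass-E 54, pass-S 6
  after 4 — PE[1][2] acc=52, pass-E 52, pass-S 1
  after 5 — PE[0][2] acc=0, pass-E 0, pass-S 0
  after 5 — PE[1][1] acc=0, pass-E 0, pass-S 0
  after 5 — PE[1][2] acc=59, pass-E 59, pass-S 5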